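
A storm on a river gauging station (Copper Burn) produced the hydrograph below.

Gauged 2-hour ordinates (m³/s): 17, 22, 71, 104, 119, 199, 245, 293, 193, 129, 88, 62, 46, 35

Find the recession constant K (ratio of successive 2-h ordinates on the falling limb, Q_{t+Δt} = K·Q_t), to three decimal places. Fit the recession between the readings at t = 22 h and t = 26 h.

K ≈ 0.751

Using the recession-limb readings at t = 22 h and t = 26 h: Q falls from 62 to 35 m³/s over 2 intervals.
K = (Q₂/Q₁)^(1/2) = (35/62)^(1/2) = 0.751.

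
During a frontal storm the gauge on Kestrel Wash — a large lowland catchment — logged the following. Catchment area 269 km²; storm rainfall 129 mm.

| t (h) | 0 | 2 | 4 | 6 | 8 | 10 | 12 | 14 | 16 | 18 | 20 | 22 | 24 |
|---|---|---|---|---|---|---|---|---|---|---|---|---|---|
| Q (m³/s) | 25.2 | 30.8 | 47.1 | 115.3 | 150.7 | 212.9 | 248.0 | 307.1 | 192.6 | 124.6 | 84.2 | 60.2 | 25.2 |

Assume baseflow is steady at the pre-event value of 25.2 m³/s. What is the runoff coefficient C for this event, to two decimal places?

C ≈ 0.27

ΣQ_DR = 1296 m³/s; V = ΣQ_DR·Δt = 9.333 × 10^6 m³.
Runoff depth d = V / A = 34.70 mm.
C = d / P = 34.70 / 129 = 0.27.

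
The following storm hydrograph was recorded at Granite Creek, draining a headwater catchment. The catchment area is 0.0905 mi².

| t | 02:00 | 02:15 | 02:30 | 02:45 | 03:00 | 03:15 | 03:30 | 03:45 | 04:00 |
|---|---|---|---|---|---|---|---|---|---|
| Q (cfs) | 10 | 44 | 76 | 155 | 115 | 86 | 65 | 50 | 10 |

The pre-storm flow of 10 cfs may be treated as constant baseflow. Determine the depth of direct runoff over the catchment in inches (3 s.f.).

d ≈ 2.23 in

Direct runoff: 0.0, 34.0, 66.0, 145.0, 105.0, 76.0, 55.0, 40.0, 0.0 cfs; ΣQ_DR = 521.0 cfs.
V = ΣQ_DR · Δt = 521.0 × 900 s = 4.689 × 10^5 ft³.
Over A = 0.0905 mi², depth = V / A = 2.23 in.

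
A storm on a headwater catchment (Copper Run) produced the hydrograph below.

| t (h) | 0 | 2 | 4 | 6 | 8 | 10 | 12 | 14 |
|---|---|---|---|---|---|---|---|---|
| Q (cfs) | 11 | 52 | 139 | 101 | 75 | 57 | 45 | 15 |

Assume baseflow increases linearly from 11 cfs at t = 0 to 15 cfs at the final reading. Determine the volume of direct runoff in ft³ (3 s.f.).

Direct-runoff ordinates (Q − Q_b): 0.00, 40.43, 126.86, 88.29, 61.71, 43.14, 30.57, 0.00 cfs.
ΣQ_DR = 391.0 cfs.
With Δt = 2 h = 7200 s, V = ΣQ_DR · Δt = 391.0 × 7200 = 2.82 × 10^6 ft³.

V ≈ 2.82 × 10^6 ft³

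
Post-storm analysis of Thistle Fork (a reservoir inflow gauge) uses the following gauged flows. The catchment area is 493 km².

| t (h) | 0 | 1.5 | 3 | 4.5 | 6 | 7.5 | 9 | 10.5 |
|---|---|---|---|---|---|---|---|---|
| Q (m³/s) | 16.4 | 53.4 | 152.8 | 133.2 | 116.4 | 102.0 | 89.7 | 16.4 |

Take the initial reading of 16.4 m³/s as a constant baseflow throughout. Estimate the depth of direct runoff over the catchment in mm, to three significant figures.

d ≈ 6.01 mm

Direct runoff: 0.0, 37.0, 136.4, 116.8, 100.0, 85.6, 73.3, 0.0 m³/s; ΣQ_DR = 549.1 m³/s.
V = ΣQ_DR · Δt = 549.1 × 5400 s = 2.965 × 10^6 m³.
Over A = 493 km², depth = V / A = 6.01 mm.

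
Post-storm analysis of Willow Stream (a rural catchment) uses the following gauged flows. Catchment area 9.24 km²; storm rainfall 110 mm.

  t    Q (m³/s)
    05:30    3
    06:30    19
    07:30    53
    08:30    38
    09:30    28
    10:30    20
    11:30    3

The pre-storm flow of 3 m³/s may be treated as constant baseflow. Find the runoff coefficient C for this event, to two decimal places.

C ≈ 0.51

ΣQ_DR = 143.0 m³/s; V = ΣQ_DR·Δt = 5.148 × 10^5 m³.
Runoff depth d = V / A = 55.71 mm.
C = d / P = 55.71 / 110 = 0.51.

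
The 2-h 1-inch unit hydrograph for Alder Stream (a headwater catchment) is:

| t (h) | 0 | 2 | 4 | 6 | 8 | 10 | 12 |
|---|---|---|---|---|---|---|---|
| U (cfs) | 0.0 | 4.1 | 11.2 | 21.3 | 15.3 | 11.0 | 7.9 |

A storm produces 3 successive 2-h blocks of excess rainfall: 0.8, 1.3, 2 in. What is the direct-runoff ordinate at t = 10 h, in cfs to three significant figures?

Q ≈ 71.3 cfs

By discrete convolution, Q_j = Σ (P_i / 1 in) · U_{j−i}.
At t = 10 h (j=5): Q = (0.8/1)·11.0 + (1.3/1)·15.3 + (2/1)·21.3 = 71.3 cfs.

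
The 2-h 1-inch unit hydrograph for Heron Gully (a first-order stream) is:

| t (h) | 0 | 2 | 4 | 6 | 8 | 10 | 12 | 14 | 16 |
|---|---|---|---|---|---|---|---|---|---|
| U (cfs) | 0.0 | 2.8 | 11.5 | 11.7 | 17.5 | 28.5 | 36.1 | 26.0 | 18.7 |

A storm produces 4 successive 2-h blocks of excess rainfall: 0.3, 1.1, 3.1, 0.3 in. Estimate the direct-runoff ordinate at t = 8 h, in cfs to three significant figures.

By discrete convolution, Q_j = Σ (P_i / 1 in) · U_{j−i}.
At t = 8 h (j=4): Q = (0.3/1)·17.5 + (1.1/1)·11.7 + (3.1/1)·11.5 + (0.3/1)·2.8 = 54.6 cfs.

Q ≈ 54.6 cfs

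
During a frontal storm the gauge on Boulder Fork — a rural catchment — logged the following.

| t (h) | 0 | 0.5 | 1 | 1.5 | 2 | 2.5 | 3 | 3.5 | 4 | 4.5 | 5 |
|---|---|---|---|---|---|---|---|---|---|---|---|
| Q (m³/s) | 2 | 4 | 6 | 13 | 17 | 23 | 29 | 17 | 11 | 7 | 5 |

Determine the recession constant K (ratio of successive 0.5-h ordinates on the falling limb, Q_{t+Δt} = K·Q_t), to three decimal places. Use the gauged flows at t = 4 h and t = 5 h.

K ≈ 0.674

Using the recession-limb readings at t = 4 h and t = 5 h: Q falls from 11 to 5 m³/s over 2 intervals.
K = (Q₂/Q₁)^(1/2) = (5/11)^(1/2) = 0.674.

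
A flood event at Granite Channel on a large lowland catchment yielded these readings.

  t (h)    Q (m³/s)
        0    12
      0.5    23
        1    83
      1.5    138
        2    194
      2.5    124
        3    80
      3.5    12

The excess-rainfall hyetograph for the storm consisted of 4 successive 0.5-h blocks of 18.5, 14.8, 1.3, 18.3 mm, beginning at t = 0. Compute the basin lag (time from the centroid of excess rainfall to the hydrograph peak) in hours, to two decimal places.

t_L ≈ 1.07 h

Centroid of excess rainfall: t_c = Σ P_i·t̄_i / ΣP_i = 0.9334 h (block centres at 0.25, 0.75, 1.25, 1.75 h).
Hydrograph peak occurs at t = 2 h, so basin lag t_L = 2 − 0.9334 = 1.07 h.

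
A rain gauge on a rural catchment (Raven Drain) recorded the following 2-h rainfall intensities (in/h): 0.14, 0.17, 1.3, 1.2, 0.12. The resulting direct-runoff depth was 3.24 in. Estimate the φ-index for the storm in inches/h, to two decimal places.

Only the 2 blocks with intensity above φ contribute runoff: 1.3, 1.2 in/h.
Σ(I−φ)·Δt = d  ⇒  (1.3+1.2 − 2φ)·2 = 3.24
φ = (2.500 − 3.24/2) / 2 = 0.44 in/h.

φ ≈ 0.44 in/h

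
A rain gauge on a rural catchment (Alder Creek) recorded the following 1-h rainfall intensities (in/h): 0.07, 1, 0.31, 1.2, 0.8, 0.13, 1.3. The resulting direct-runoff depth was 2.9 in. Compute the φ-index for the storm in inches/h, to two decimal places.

Only the 4 blocks with intensity above φ contribute runoff: 1, 1.2, 0.8, 1.3 in/h.
Σ(I−φ)·Δt = d  ⇒  (1+1.2+0.8+1.3 − 4φ)·1 = 2.9
φ = (4.300 − 2.9/1) / 4 = 0.35 in/h.

φ ≈ 0.35 in/h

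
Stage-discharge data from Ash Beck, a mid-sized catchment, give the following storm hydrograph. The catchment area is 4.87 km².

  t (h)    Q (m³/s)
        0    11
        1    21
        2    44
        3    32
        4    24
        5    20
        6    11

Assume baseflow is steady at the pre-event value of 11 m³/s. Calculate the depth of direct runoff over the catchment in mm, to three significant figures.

Direct runoff: 0.0, 10.0, 33.0, 21.0, 13.0, 9.0, 0.0 m³/s; ΣQ_DR = 86.00 m³/s.
V = ΣQ_DR · Δt = 86.00 × 3600 s = 3.096 × 10^5 m³.
Over A = 4.87 km², depth = V / A = 63.6 mm.

d ≈ 63.6 mm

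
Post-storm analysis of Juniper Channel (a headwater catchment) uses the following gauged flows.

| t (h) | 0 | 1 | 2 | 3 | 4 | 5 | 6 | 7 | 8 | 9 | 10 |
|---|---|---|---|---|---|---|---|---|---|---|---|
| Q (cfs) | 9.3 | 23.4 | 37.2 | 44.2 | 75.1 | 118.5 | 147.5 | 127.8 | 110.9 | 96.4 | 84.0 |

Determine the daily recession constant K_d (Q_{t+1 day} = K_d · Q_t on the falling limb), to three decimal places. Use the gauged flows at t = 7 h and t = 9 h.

K_d ≈ 0.034

Between t = 7 h and t = 9 h the flow falls from 127.8 to 96.4 cfs over 2×1 h = 2 h.
Per-interval ratio K = (96.4/127.8)^(1/2) = 0.8685; K_d = K^(24/1) = 0.034.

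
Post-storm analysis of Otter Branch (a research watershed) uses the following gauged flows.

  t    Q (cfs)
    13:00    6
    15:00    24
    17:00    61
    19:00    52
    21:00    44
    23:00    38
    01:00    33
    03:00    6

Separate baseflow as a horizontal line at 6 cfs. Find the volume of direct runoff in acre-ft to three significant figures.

Direct-runoff ordinates (Q − Q_b): 0.0, 18.0, 55.0, 46.0, 38.0, 32.0, 27.0, 0.0 cfs.
ΣQ_DR = 216.0 cfs.
With Δt = 2 h = 7200 s, V = ΣQ_DR · Δt = 216.0 × 7200 = 1.56 × 10^6 ft³ = 35.7 acre-ft.

V ≈ 35.7 acre-ft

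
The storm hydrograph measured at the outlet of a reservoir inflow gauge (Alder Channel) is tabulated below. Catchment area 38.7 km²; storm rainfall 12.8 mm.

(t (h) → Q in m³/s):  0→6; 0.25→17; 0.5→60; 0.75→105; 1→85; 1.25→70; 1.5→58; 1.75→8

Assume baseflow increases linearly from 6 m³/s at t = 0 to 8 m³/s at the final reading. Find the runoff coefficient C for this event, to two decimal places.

C ≈ 0.64

ΣQ_DR = 353.0 m³/s; V = ΣQ_DR·Δt = 3.177 × 10^5 m³.
Runoff depth d = V / A = 8.209 mm.
C = d / P = 8.209 / 12.8 = 0.64.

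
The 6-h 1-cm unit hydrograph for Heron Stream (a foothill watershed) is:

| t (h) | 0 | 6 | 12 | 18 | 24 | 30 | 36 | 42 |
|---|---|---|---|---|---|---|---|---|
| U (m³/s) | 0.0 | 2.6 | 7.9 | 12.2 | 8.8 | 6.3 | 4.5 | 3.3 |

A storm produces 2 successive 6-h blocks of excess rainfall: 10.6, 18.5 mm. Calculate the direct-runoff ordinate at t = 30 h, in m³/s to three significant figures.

By discrete convolution, Q_j = Σ (P_i / 10 mm) · U_{j−i}.
At t = 30 h (j=5): Q = (10.6/10)·6.3 + (18.5/10)·8.8 = 23.0 m³/s.

Q ≈ 23.0 m³/s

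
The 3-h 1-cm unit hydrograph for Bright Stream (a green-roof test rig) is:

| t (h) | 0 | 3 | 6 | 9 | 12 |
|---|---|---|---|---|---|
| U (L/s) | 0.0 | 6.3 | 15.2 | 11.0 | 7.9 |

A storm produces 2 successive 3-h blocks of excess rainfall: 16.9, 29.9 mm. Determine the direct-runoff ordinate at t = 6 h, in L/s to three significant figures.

By discrete convolution, Q_j = Σ (P_i / 10 mm) · U_{j−i}.
At t = 6 h (j=2): Q = (16.9/10)·15.2 + (29.9/10)·6.3 = 44.5 L/s.

Q ≈ 44.5 L/s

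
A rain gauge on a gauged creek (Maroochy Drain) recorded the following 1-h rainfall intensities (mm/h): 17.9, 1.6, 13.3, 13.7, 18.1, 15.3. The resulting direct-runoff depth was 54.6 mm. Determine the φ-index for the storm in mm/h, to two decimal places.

φ ≈ 4.74 mm/h

Only the 5 blocks with intensity above φ contribute runoff: 17.9, 13.3, 13.7, 18.1, 15.3 mm/h.
Σ(I−φ)·Δt = d  ⇒  (17.9+13.3+13.7+18.1+15.3 − 5φ)·1 = 54.6
φ = (78.30 − 54.6/1) / 5 = 4.74 mm/h.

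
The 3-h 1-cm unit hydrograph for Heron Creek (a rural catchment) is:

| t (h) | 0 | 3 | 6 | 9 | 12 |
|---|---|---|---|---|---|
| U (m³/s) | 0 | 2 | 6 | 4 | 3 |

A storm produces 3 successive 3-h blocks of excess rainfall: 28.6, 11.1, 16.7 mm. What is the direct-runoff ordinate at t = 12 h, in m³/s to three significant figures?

By discrete convolution, Q_j = Σ (P_i / 10 mm) · U_{j−i}.
At t = 12 h (j=4): Q = (28.6/10)·3 + (11.1/10)·4 + (16.7/10)·6 = 23.0 m³/s.

Q ≈ 23.0 m³/s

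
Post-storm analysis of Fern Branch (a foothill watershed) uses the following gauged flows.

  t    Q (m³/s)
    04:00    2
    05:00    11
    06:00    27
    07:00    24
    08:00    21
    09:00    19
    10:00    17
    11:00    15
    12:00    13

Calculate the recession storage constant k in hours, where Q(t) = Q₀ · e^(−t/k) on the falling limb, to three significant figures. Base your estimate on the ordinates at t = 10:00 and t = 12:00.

On the falling limb, Q drops from 17 to 13 m³/s between t = 10:00 and t = 12:00 (Δt = 2 h).
k = −Δt / ln(Q₂/Q₁) = −2 / ln(13/17) = 7.46 h.

k ≈ 7.46 h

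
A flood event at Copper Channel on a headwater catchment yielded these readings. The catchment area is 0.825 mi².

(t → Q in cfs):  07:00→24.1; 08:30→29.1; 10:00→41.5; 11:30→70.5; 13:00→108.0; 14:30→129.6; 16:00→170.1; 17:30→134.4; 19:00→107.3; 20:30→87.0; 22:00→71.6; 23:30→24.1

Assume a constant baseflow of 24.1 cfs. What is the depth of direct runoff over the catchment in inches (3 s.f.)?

Direct runoff: 0.0, 5.0, 17.4, 46.4, 83.9, 105.5, 146.0, 110.3, 83.2, 62.9, 47.5, 0.0 cfs; ΣQ_DR = 708.1 cfs.
V = ΣQ_DR · Δt = 708.1 × 5400 s = 3.824 × 10^6 ft³.
Over A = 0.825 mi², depth = V / A = 2.00 in.

d ≈ 2.00 in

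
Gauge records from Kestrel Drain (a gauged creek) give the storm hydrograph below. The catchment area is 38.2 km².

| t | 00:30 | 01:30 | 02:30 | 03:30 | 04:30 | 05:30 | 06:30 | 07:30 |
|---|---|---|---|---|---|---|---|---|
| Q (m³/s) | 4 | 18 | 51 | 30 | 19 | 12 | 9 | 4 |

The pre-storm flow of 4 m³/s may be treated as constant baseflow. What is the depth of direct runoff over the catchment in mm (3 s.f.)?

d ≈ 10.8 mm

Direct runoff: 0.0, 14.0, 47.0, 26.0, 15.0, 8.0, 5.0, 0.0 m³/s; ΣQ_DR = 115.0 m³/s.
V = ΣQ_DR · Δt = 115.0 × 3600 s = 4.140 × 10^5 m³.
Over A = 38.2 km², depth = V / A = 10.8 mm.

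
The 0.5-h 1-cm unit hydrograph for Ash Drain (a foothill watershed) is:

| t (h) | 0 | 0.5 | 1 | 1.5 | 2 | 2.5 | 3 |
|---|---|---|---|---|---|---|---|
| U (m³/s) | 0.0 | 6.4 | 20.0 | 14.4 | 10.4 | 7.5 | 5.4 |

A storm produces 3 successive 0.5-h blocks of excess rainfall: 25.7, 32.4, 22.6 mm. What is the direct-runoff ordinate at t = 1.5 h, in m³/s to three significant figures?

Q ≈ 116 m³/s

By discrete convolution, Q_j = Σ (P_i / 10 mm) · U_{j−i}.
At t = 1.5 h (j=3): Q = (25.7/10)·14.4 + (32.4/10)·20.0 + (22.6/10)·6.4 = 116 m³/s.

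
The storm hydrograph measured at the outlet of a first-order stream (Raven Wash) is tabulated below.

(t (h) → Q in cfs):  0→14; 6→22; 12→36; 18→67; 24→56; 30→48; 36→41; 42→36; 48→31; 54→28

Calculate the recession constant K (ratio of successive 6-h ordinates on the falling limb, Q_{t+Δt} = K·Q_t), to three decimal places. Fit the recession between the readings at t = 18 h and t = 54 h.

K ≈ 0.865

Using the recession-limb readings at t = 18 h and t = 54 h: Q falls from 67 to 28 cfs over 6 intervals.
K = (Q₂/Q₁)^(1/6) = (28/67)^(1/6) = 0.865.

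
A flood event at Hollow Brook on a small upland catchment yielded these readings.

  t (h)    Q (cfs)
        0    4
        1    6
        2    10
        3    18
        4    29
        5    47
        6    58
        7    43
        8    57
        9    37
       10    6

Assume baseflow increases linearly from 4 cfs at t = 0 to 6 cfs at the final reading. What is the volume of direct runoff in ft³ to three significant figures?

V ≈ 9.36 × 10^5 ft³

Direct-runoff ordinates (Q − Q_b): 0.00, 1.80, 5.60, 13.40, 24.20, 42.00, 52.80, 37.60, 51.40, 31.20, 0.00 cfs.
ΣQ_DR = 260.0 cfs.
With Δt = 1 h = 3600 s, V = ΣQ_DR · Δt = 260.0 × 3600 = 9.36 × 10^5 ft³.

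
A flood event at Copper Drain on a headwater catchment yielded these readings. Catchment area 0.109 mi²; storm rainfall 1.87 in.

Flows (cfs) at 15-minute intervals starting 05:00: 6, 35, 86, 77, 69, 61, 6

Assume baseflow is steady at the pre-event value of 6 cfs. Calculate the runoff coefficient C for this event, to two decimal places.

C ≈ 0.57

ΣQ_DR = 298.0 cfs; V = ΣQ_DR·Δt = 2.682 × 10^5 ft³.
Runoff depth d = V / A = 1.059 in.
C = d / P = 1.059 / 1.87 = 0.57.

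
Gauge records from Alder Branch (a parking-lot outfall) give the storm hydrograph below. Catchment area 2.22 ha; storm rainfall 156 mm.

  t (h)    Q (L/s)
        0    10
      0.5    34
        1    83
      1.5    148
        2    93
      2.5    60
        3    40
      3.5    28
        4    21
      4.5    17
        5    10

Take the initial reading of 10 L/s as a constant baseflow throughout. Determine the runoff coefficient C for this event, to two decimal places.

C ≈ 0.23

ΣQ_DR = 434.0 L/s; V = ΣQ_DR·Δt = 7.812 × 10^5 L.
Runoff depth d = V / A = 35.19 mm.
C = d / P = 35.19 / 156 = 0.23.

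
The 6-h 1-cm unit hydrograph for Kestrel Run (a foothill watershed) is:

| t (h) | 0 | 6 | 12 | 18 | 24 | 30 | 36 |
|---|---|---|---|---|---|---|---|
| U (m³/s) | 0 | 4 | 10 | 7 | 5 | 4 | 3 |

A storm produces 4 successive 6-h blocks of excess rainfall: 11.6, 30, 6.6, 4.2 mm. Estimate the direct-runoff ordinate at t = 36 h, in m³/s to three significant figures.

By discrete convolution, Q_j = Σ (P_i / 10 mm) · U_{j−i}.
At t = 36 h (j=6): Q = (11.6/10)·3 + (30/10)·4 + (6.6/10)·5 + (4.2/10)·7 = 21.7 m³/s.

Q ≈ 21.7 m³/s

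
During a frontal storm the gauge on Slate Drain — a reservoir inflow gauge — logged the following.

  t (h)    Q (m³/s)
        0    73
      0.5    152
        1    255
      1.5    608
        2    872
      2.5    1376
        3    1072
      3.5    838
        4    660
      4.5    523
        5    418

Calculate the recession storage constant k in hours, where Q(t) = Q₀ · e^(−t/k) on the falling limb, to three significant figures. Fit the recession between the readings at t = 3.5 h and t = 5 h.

On the falling limb, Q drops from 838 to 418 m³/s between t = 3.5 h and t = 5 h (Δt = 1.5 h).
k = −Δt / ln(Q₂/Q₁) = −1.5 / ln(418/838) = 2.16 h.

k ≈ 2.16 h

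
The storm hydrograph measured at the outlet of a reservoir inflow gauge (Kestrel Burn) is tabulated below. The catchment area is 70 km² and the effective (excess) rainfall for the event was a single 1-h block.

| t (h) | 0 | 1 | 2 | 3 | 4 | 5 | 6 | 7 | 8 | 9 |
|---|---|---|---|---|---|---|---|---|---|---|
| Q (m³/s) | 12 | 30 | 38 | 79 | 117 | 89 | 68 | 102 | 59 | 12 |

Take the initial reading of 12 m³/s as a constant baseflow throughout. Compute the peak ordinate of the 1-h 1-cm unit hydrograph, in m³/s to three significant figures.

Direct runoff: 0.0, 18.0, 26.0, 67.0, 105.0, 77.0, 56.0, 90.0, 47.0, 0.0 m³/s; ΣQ_DR = 486.0 m³/s, peak = 105.0 m³/s.
Runoff depth d = ΣQ_DR·Δt / A = 486.0 × 3600 / (70 km²) = 24.99 mm.
The 1-cm UH is the DRH scaled by (10 mm)/d, so U_p = 105.0 × 10/24.99 = 42.0 m³/s.

U_p ≈ 42.0 m³/s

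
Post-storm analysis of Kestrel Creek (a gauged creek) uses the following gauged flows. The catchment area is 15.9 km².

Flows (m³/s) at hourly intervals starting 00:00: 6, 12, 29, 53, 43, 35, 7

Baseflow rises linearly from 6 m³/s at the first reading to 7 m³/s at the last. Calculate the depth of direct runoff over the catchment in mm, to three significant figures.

d ≈ 31.6 mm

Direct runoff: 0.00, 5.83, 22.67, 46.50, 36.33, 28.17, 0.00 m³/s; ΣQ_DR = 139.5 m³/s.
V = ΣQ_DR · Δt = 139.5 × 3600 s = 5.022 × 10^5 m³.
Over A = 15.9 km², depth = V / A = 31.6 mm.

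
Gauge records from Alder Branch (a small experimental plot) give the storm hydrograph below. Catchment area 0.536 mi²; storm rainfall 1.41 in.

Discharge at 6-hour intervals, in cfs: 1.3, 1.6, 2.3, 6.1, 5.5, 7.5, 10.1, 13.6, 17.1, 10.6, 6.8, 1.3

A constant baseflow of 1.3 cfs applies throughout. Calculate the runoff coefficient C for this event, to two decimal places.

ΣQ_DR = 68.20 cfs; V = ΣQ_DR·Δt = 1.473 × 10^6 ft³.
Runoff depth d = V / A = 1.183 in.
C = d / P = 1.183 / 1.41 = 0.84.

C ≈ 0.84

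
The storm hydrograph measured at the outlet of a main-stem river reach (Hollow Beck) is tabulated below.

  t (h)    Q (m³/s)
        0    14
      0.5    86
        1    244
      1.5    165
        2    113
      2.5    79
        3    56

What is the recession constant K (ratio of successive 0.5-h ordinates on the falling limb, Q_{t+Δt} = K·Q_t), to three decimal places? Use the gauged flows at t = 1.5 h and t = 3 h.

Using the recession-limb readings at t = 1.5 h and t = 3 h: Q falls from 165 to 56 m³/s over 3 intervals.
K = (Q₂/Q₁)^(1/3) = (56/165)^(1/3) = 0.698.

K ≈ 0.698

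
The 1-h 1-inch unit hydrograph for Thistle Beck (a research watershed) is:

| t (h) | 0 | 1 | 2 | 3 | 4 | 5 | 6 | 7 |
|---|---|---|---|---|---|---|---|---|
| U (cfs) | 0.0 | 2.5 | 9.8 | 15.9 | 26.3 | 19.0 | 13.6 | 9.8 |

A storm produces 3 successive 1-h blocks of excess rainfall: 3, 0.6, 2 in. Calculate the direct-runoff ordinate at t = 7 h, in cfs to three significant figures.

By discrete convolution, Q_j = Σ (P_i / 1 in) · U_{j−i}.
At t = 7 h (j=7): Q = (3/1)·9.8 + (0.6/1)·13.6 + (2/1)·19.0 = 75.6 cfs.

Q ≈ 75.6 cfs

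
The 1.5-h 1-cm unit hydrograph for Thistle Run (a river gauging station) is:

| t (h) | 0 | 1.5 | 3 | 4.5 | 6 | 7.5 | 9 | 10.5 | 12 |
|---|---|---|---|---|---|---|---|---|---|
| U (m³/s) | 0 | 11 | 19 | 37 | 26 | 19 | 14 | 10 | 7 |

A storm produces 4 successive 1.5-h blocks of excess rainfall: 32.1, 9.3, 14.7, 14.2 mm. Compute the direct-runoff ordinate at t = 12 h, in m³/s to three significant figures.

By discrete convolution, Q_j = Σ (P_i / 10 mm) · U_{j−i}.
At t = 12 h (j=8): Q = (32.1/10)·7 + (9.3/10)·10 + (14.7/10)·14 + (14.2/10)·19 = 79.3 m³/s.

Q ≈ 79.3 m³/s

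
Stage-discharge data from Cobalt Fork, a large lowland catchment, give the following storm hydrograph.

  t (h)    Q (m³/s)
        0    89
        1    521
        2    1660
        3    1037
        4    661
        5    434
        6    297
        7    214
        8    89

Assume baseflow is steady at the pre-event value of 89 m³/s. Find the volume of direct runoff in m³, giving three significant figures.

V ≈ 1.51 × 10^7 m³

Direct-runoff ordinates (Q − Q_b): 0.0, 432.0, 1571.0, 948.0, 572.0, 345.0, 208.0, 125.0, 0.0 m³/s.
ΣQ_DR = 4201 m³/s.
With Δt = 1 h = 3600 s, V = ΣQ_DR · Δt = 4201 × 3600 = 1.51 × 10^7 m³.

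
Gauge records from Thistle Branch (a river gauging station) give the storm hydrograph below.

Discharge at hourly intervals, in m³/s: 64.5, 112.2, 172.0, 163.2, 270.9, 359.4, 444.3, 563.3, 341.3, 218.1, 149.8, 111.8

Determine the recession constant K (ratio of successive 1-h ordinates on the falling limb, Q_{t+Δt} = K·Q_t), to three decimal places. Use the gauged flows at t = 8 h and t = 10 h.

Using the recession-limb readings at t = 8 h and t = 10 h: Q falls from 341.3 to 149.8 m³/s over 2 intervals.
K = (Q₂/Q₁)^(1/2) = (149.8/341.3)^(1/2) = 0.663.

K ≈ 0.663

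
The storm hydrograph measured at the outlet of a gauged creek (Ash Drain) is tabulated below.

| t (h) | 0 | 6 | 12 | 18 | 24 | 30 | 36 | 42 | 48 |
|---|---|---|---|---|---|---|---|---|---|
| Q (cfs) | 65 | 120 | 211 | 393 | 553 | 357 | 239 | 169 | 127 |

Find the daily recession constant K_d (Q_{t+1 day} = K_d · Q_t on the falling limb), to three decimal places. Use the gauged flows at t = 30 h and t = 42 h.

K_d ≈ 0.224

Between t = 30 h and t = 42 h the flow falls from 357 to 169 cfs over 2×6 h = 12 h.
Per-interval ratio K = (169/357)^(1/2) = 0.6880; K_d = K^(24/6) = 0.224.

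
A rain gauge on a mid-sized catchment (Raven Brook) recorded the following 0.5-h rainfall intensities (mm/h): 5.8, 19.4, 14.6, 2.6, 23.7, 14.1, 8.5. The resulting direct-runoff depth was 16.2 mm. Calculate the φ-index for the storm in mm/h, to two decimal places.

Only the 4 blocks with intensity above φ contribute runoff: 19.4, 14.6, 23.7, 14.1 mm/h.
Σ(I−φ)·Δt = d  ⇒  (19.4+14.6+23.7+14.1 − 4φ)·0.5 = 16.2
φ = (71.80 − 16.2/0.5) / 4 = 9.85 mm/h.

φ ≈ 9.85 mm/h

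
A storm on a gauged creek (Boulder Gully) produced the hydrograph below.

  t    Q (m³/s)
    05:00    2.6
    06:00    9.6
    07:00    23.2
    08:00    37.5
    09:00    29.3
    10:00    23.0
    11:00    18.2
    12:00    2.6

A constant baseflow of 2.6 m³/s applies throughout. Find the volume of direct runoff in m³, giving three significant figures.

Direct-runoff ordinates (Q − Q_b): 0.0, 7.0, 20.6, 34.9, 26.7, 20.4, 15.6, 0.0 m³/s.
ΣQ_DR = 125.2 m³/s.
With Δt = 1 h = 3600 s, V = ΣQ_DR · Δt = 125.2 × 3600 = 4.51 × 10^5 m³.

V ≈ 4.51 × 10^5 m³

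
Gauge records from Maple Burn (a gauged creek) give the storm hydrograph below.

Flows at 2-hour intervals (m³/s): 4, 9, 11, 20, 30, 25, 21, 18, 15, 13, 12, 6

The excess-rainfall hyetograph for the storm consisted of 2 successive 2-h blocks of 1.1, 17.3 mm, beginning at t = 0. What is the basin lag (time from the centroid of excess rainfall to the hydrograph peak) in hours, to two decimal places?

Centroid of excess rainfall: t_c = Σ P_i·t̄_i / ΣP_i = 2.8804 h (block centres at 1, 3 h).
Hydrograph peak occurs at t = 8 h, so basin lag t_L = 8 − 2.8804 = 5.12 h.

t_L ≈ 5.12 h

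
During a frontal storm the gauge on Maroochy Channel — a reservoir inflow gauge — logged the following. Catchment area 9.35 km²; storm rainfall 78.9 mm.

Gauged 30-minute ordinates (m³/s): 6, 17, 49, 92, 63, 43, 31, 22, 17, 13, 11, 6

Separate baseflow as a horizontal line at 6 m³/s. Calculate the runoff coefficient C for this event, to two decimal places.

ΣQ_DR = 298.0 m³/s; V = ΣQ_DR·Δt = 5.364 × 10^5 m³.
Runoff depth d = V / A = 57.37 mm.
C = d / P = 57.37 / 78.9 = 0.73.

C ≈ 0.73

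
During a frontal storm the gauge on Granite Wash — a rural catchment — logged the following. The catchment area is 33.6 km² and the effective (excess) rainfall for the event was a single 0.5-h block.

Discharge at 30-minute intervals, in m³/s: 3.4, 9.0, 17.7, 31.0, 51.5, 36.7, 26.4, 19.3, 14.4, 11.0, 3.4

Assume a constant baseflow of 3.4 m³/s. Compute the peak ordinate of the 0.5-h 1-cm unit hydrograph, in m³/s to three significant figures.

Direct runoff: 0.0, 5.6, 14.3, 27.6, 48.1, 33.3, 23.0, 15.9, 11.0, 7.6, 0.0 m³/s; ΣQ_DR = 186.4 m³/s, peak = 48.1 m³/s.
Runoff depth d = ΣQ_DR·Δt / A = 186.4 × 1800 / (33.6 km²) = 9.986 mm.
The 1-cm UH is the DRH scaled by (10 mm)/d, so U_p = 48.1 × 10/9.986 = 48.2 m³/s.

U_p ≈ 48.2 m³/s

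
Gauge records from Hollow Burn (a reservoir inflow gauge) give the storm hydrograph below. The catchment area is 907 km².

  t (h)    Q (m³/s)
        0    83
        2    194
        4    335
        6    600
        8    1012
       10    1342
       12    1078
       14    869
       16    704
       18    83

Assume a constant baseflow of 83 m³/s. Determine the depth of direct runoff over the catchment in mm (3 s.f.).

Direct runoff: 0.0, 111.0, 252.0, 517.0, 929.0, 1259.0, 995.0, 786.0, 621.0, 0.0 m³/s; ΣQ_DR = 5470 m³/s.
V = ΣQ_DR · Δt = 5470 × 7200 s = 3.938 × 10^7 m³.
Over A = 907 km², depth = V / A = 43.4 mm.

d ≈ 43.4 mm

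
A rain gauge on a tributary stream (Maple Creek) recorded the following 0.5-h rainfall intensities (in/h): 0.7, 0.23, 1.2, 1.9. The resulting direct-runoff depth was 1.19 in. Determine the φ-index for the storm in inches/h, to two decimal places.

φ ≈ 0.47 in/h

Only the 3 blocks with intensity above φ contribute runoff: 0.7, 1.2, 1.9 in/h.
Σ(I−φ)·Δt = d  ⇒  (0.7+1.2+1.9 − 3φ)·0.5 = 1.19
φ = (3.800 − 1.19/0.5) / 3 = 0.47 in/h.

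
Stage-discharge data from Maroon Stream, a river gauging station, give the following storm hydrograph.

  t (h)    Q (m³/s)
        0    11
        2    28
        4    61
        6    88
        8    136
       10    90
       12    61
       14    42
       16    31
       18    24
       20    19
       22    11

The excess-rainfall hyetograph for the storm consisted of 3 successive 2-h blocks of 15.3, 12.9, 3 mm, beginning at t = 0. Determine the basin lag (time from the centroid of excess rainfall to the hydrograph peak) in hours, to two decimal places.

t_L ≈ 5.79 h

Centroid of excess rainfall: t_c = Σ P_i·t̄_i / ΣP_i = 2.2115 h (block centres at 1, 3, 5 h).
Hydrograph peak occurs at t = 8 h, so basin lag t_L = 8 − 2.2115 = 5.79 h.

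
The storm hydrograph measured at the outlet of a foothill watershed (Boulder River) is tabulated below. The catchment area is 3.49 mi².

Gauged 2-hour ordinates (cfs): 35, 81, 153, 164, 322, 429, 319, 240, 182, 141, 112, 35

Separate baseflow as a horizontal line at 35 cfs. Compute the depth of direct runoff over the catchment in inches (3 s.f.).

d ≈ 1.59 in

Direct runoff: 0.0, 46.0, 118.0, 129.0, 287.0, 394.0, 284.0, 205.0, 147.0, 106.0, 77.0, 0.0 cfs; ΣQ_DR = 1793 cfs.
V = ΣQ_DR · Δt = 1793 × 7200 s = 1.291 × 10^7 ft³.
Over A = 3.49 mi², depth = V / A = 1.59 in.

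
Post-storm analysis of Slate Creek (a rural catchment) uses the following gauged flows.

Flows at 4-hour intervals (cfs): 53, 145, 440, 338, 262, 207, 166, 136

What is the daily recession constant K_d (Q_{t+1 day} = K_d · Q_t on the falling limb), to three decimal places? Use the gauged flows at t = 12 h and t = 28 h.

Between t = 12 h and t = 28 h the flow falls from 338 to 136 cfs over 4×4 h = 16 h.
Per-interval ratio K = (136/338)^(1/4) = 0.7964; K_d = K^(24/4) = 0.255.

K_d ≈ 0.255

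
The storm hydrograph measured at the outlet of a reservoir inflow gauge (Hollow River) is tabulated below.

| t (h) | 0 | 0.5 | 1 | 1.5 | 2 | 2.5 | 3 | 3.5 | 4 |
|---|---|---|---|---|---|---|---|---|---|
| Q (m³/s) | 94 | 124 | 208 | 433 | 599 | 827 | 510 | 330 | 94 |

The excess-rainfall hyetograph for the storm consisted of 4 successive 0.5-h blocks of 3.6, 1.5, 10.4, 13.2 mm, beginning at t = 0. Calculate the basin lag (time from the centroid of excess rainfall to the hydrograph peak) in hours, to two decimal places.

Centroid of excess rainfall: t_c = Σ P_i·t̄_i / ΣP_i = 1.3284 h (block centres at 0.25, 0.75, 1.25, 1.75 h).
Hydrograph peak occurs at t = 2.5 h, so basin lag t_L = 2.5 − 1.3284 = 1.17 h.

t_L ≈ 1.17 h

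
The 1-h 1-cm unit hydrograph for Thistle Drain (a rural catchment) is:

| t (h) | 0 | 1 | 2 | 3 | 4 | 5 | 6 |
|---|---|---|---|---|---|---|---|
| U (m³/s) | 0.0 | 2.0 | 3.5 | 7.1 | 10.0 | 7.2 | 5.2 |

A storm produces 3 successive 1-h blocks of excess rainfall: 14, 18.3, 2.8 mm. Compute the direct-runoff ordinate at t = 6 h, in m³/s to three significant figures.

By discrete convolution, Q_j = Σ (P_i / 10 mm) · U_{j−i}.
At t = 6 h (j=6): Q = (14/10)·5.2 + (18.3/10)·7.2 + (2.8/10)·10.0 = 23.3 m³/s.

Q ≈ 23.3 m³/s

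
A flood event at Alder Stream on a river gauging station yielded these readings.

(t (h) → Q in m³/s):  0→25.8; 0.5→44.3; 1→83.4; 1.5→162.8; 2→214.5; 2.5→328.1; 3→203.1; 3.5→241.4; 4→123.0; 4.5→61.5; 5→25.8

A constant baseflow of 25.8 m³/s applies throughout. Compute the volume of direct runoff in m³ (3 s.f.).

V ≈ 2.21 × 10^6 m³

Direct-runoff ordinates (Q − Q_b): 0.0, 18.5, 57.6, 137.0, 188.7, 302.3, 177.3, 215.6, 97.2, 35.7, 0.0 m³/s.
ΣQ_DR = 1230 m³/s.
With Δt = 0.5 h = 1800 s, V = ΣQ_DR · Δt = 1230 × 1800 = 2.21 × 10^6 m³.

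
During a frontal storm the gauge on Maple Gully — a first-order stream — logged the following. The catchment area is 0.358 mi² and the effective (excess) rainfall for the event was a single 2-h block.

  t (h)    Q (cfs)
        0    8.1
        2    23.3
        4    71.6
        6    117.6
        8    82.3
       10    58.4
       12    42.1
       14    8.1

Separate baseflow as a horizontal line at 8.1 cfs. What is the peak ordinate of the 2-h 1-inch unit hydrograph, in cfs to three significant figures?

U_p ≈ 36.5 cfs

Direct runoff: 0.0, 15.2, 63.5, 109.5, 74.2, 50.3, 34.0, 0.0 cfs; ΣQ_DR = 346.7 cfs, peak = 109.5 cfs.
Runoff depth d = ΣQ_DR·Δt / A = 346.7 × 7200 / (0.358 mi²) = 3.001 in.
The 1-inch UH is the DRH scaled by (1 in)/d, so U_p = 109.5 × 1/3.001 = 36.5 cfs.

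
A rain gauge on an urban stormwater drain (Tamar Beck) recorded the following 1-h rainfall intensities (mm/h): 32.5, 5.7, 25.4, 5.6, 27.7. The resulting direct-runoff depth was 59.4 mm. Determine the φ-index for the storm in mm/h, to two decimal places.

φ ≈ 8.73 mm/h

Only the 3 blocks with intensity above φ contribute runoff: 32.5, 25.4, 27.7 mm/h.
Σ(I−φ)·Δt = d  ⇒  (32.5+25.4+27.7 − 3φ)·1 = 59.4
φ = (85.60 − 59.4/1) / 3 = 8.73 mm/h.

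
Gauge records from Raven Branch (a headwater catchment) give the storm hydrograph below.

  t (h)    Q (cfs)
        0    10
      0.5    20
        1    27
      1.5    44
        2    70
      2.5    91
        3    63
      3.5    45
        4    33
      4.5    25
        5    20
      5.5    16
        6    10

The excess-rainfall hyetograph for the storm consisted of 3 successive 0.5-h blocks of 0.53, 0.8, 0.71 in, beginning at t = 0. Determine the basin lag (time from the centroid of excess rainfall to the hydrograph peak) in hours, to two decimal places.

t_L ≈ 1.71 h

Centroid of excess rainfall: t_c = Σ P_i·t̄_i / ΣP_i = 0.7941 h (block centres at 0.25, 0.75, 1.25 h).
Hydrograph peak occurs at t = 2.5 h, so basin lag t_L = 2.5 − 0.7941 = 1.71 h.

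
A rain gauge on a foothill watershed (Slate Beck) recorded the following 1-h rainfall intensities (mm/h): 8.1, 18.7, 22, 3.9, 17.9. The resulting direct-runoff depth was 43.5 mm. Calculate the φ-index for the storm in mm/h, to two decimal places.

φ ≈ 5.80 mm/h

Only the 4 blocks with intensity above φ contribute runoff: 8.1, 18.7, 22, 17.9 mm/h.
Σ(I−φ)·Δt = d  ⇒  (8.1+18.7+22+17.9 − 4φ)·1 = 43.5
φ = (66.70 − 43.5/1) / 4 = 5.80 mm/h.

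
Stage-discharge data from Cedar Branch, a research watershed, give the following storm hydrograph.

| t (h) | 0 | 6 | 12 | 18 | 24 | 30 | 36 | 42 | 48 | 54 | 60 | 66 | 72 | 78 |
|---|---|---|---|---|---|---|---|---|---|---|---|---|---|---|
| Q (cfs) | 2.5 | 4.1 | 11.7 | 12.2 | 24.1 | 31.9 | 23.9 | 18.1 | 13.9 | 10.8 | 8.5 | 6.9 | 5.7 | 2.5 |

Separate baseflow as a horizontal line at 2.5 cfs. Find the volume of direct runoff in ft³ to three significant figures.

Direct-runoff ordinates (Q − Q_b): 0.0, 1.6, 9.2, 9.7, 21.6, 29.4, 21.4, 15.6, 11.4, 8.3, 6.0, 4.4, 3.2, 0.0 cfs.
ΣQ_DR = 141.8 cfs.
With Δt = 6 h = 21600 s, V = ΣQ_DR · Δt = 141.8 × 21600 = 3.06 × 10^6 ft³.

V ≈ 3.06 × 10^6 ft³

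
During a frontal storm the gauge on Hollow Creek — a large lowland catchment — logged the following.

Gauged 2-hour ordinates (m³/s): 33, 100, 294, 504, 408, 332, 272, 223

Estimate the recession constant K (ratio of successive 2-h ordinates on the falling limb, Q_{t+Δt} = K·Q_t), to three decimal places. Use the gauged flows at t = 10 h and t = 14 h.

Using the recession-limb readings at t = 10 h and t = 14 h: Q falls from 332 to 223 m³/s over 2 intervals.
K = (Q₂/Q₁)^(1/2) = (223/332)^(1/2) = 0.820.

K ≈ 0.820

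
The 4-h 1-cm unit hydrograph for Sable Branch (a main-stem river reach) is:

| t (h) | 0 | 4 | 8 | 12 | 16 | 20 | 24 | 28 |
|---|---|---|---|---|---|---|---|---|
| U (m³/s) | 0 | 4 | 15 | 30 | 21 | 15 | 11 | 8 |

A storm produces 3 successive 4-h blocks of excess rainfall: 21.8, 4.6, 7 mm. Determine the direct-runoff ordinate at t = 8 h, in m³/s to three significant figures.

By discrete convolution, Q_j = Σ (P_i / 10 mm) · U_{j−i}.
At t = 8 h (j=2): Q = (21.8/10)·15 + (4.6/10)·4 + (7/10)·0 = 34.5 m³/s.

Q ≈ 34.5 m³/s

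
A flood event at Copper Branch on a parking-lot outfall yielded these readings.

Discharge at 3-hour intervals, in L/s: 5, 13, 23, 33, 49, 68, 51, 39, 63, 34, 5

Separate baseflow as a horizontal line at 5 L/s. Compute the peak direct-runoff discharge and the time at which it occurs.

Subtracting baseflow gives direct-runoff ordinates: 0.0, 8.0, 18.0, 28.0, 44.0, 63.0, 46.0, 34.0, 58.0, 29.0, 0.0 L/s.
The maximum is 63.0 L/s, occurring at the reading for t = 15 h.

Q_p = 63.0 L/s at t = 15 h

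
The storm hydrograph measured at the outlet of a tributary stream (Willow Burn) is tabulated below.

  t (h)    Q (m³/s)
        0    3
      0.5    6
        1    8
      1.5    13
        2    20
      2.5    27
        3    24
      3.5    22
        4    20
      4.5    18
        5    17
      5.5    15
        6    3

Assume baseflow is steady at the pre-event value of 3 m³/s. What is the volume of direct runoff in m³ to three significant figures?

Direct-runoff ordinates (Q − Q_b): 0.0, 3.0, 5.0, 10.0, 17.0, 24.0, 21.0, 19.0, 17.0, 15.0, 14.0, 12.0, 0.0 m³/s.
ΣQ_DR = 157.0 m³/s.
With Δt = 0.5 h = 1800 s, V = ΣQ_DR · Δt = 157.0 × 1800 = 2.83 × 10^5 m³.

V ≈ 2.83 × 10^5 m³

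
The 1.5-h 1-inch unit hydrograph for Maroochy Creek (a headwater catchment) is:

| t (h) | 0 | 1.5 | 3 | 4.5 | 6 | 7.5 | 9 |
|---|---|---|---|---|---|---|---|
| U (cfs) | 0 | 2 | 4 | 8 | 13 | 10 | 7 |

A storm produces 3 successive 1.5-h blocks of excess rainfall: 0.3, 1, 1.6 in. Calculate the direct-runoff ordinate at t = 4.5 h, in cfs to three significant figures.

By discrete convolution, Q_j = Σ (P_i / 1 in) · U_{j−i}.
At t = 4.5 h (j=3): Q = (0.3/1)·8 + (1/1)·4 + (1.6/1)·2 = 9.60 cfs.

Q ≈ 9.60 cfs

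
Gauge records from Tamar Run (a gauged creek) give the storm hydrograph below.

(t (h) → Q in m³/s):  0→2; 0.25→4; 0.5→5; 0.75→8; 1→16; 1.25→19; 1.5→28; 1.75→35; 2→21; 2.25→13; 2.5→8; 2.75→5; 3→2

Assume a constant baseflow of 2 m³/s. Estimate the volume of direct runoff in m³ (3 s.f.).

V ≈ 1.26 × 10^5 m³

Direct-runoff ordinates (Q − Q_b): 0.0, 2.0, 3.0, 6.0, 14.0, 17.0, 26.0, 33.0, 19.0, 11.0, 6.0, 3.0, 0.0 m³/s.
ΣQ_DR = 140.0 m³/s.
With Δt = 0.25 h = 900 s, V = ΣQ_DR · Δt = 140.0 × 900 = 1.26 × 10^5 m³.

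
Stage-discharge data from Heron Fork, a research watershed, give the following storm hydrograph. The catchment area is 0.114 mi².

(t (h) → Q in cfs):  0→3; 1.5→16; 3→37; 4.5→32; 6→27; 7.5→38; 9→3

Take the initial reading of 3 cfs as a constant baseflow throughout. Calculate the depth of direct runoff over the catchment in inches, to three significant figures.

d ≈ 2.75 in

Direct runoff: 0.0, 13.0, 34.0, 29.0, 24.0, 35.0, 0.0 cfs; ΣQ_DR = 135.0 cfs.
V = ΣQ_DR · Δt = 135.0 × 5400 s = 7.290 × 10^5 ft³.
Over A = 0.114 mi², depth = V / A = 2.75 in.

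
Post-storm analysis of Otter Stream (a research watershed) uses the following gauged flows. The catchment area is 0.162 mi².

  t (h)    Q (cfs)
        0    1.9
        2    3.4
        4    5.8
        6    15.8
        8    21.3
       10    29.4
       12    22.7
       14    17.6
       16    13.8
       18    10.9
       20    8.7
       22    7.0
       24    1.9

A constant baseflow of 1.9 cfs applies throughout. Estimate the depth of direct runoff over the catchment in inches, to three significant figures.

d ≈ 2.59 in

Direct runoff: 0.0, 1.5, 3.9, 13.9, 19.4, 27.5, 20.8, 15.7, 11.9, 9.0, 6.8, 5.1, 0.0 cfs; ΣQ_DR = 135.5 cfs.
V = ΣQ_DR · Δt = 135.5 × 7200 s = 9.756 × 10^5 ft³.
Over A = 0.162 mi², depth = V / A = 2.59 in.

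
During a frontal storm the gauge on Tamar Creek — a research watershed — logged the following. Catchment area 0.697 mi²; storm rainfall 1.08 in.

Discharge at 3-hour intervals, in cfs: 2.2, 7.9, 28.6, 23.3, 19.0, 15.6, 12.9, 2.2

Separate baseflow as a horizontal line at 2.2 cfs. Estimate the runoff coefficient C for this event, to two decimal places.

C ≈ 0.58

ΣQ_DR = 94.10 cfs; V = ΣQ_DR·Δt = 1.016 × 10^6 ft³.
Runoff depth d = V / A = 0.6276 in.
C = d / P = 0.6276 / 1.08 = 0.58.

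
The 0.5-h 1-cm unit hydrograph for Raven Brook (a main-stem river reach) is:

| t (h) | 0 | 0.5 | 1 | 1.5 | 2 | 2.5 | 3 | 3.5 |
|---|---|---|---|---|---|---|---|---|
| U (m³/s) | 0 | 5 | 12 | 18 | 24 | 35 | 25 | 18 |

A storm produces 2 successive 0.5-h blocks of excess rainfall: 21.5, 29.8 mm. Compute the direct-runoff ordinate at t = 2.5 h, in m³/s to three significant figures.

By discrete convolution, Q_j = Σ (P_i / 10 mm) · U_{j−i}.
At t = 2.5 h (j=5): Q = (21.5/10)·35 + (29.8/10)·24 = 147 m³/s.

Q ≈ 147 m³/s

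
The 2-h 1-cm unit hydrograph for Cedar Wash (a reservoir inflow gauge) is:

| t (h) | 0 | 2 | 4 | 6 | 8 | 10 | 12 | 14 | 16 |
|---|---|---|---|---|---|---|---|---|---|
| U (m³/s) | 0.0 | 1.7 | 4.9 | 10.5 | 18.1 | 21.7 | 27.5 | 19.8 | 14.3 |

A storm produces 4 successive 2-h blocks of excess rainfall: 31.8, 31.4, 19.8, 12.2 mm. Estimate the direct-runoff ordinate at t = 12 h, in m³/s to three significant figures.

By discrete convolution, Q_j = Σ (P_i / 10 mm) · U_{j−i}.
At t = 12 h (j=6): Q = (31.8/10)·27.5 + (31.4/10)·21.7 + (19.8/10)·18.1 + (12.2/10)·10.5 = 204 m³/s.

Q ≈ 204 m³/s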